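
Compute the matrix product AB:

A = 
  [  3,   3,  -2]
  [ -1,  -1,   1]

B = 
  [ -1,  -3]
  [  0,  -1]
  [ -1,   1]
A is 2×3 and B is 3×2, so AB is 2×2. Each entry is (row of A)·(column of B):
AB[1,1] = (3)(-1) + (3)(0) + (-2)(-1) = -1
AB[1,2] = (3)(-3) + (3)(-1) + (-2)(1) = -14
AB[2,1] = (-1)(-1) + (-1)(0) + (1)(-1) = 0
AB[2,2] = (-1)(-3) + (-1)(-1) + (1)(1) = 5

AB = 
  [ -1, -14]
  [  0,   5]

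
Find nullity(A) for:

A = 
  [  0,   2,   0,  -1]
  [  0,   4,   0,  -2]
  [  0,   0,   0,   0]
nullity(A) = 3

Row reduce:
R2 → R2 - (2)·R1
REF = 
  [  0,   2,   0,  -1]
  [  0,   0,   0,   0]
  [  0,   0,   0,   0]
Pivot columns: 2 → 1 pivot.
rank(A) = 1, so nullity(A) = 4 - 1 = 3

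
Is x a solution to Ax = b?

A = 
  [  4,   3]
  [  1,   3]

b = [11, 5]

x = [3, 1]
No

Ax = [15, 6] ≠ b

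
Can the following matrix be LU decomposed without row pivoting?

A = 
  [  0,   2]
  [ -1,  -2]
No.
A[1,1] = 0 but A[2,1] = -1 ≠ 0. Any LU with L unit lower triangular has (LU)[1,1] = U[1,1] and (LU)[2,1] = L[2,1]·U[1,1]; matching A forces U[1,1] = 0, which then forces (LU)[2,1] = 0 ≠ -1. A row swap (pivoting) is required.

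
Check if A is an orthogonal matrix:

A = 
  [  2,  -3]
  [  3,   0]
No

AᵀA = 
  [ 13,  -6]
  [ -6,   9]
≠ I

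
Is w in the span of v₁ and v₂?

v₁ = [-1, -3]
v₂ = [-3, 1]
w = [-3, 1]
Yes

Form the augmented matrix and row-reduce:
[v₁|v₂|w] = 
  [ -1,  -3,  -3]
  [ -3,   1,   1]
R2 → R2 - (3)·R1
REF = 
  [ -1,  -3,  -3]
  [  0,  10,  10]

No row of the form [0 0 | nonzero], so the system is consistent. Back-substitution gives c₁ = 0, c₂ = 1: w = (0)·v₁ + (1)·v₂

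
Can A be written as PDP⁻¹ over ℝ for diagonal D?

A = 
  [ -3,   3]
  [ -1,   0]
No

tr(A) = -3, det(A) = 3
Characteristic polynomial: λ² - tr(A)λ + det(A) = λ² + 3λ + 3
λ² + 3λ + 3 = 0  ⇒  λ = (-3 ± √((3)² - 4·(3)))/2 = (-3 ± √(-3))/2
  = (-3 + i√3)/2,  (-3 - i√3)/2
Eigenvalues: (-3 + i√3)/2, (-3 - i√3)/2  (≈ -1.5 + 0.866i, -1.5 - 0.866i)
Has complex eigenvalues (not diagonalizable over ℝ).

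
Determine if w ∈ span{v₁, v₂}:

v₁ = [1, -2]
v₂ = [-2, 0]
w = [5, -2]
Yes

Form the augmented matrix and row-reduce:
[v₁|v₂|w] = 
  [  1,  -2,   5]
  [ -2,   0,  -2]
R2 → R2 + (2)·R1
REF = 
  [  1,  -2,   5]
  [  0,  -4,   8]

No row of the form [0 0 | nonzero], so the system is consistent. Back-substitution gives c₁ = 1, c₂ = -2: w = (1)·v₁ + (-2)·v₂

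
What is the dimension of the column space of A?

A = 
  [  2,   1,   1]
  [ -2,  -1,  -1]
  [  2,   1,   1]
Row reduce:
R2 → R2 + (1)·R1
R3 → R3 - (1)·R1
REF = 
  [  2,   1,   1]
  [  0,   0,   0]
  [  0,   0,   0]
Pivot columns: 1 → 1 pivot.
dim(Col(A)) = number of pivot columns = 1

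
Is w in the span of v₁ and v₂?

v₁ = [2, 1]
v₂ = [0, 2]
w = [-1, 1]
Yes

Form the augmented matrix and row-reduce:
[v₁|v₂|w] = 
  [  2,   0,  -1]
  [  1,   2,   1]
R2 → R2 - (1/2)·R1
REF = 
  [  2,   0,  -1]
  [  0,   2, 3/2]

No row of the form [0 0 | nonzero], so the system is consistent. Back-substitution gives c₁ = -1/2, c₂ = 3/4: w = (-1/2)·v₁ + (3/4)·v₂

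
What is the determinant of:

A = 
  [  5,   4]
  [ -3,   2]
For a 2×2 matrix, det = ad - bc = (5)(2) - (4)(-3) = 22

det(A) = 22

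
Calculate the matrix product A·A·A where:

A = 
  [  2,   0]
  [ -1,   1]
A² = A·A:
A²[1,1] = (2)(2) + (0)(-1) = 4
A²[1,2] = (2)(0) + (0)(1) = 0
A²[2,1] = (-1)(2) + (1)(-1) = -3
A²[2,2] = (-1)(0) + (1)(1) = 1
A² = 
  [  4,   0]
  [ -3,   1]

A^3 = A^2·A:
A^3[1,1] = (4)(2) + (0)(-1) = 8
A^3[1,2] = (4)(0) + (0)(1) = 0
A^3[2,1] = (-3)(2) + (1)(-1) = -7
A^3[2,2] = (-3)(0) + (1)(1) = 1
A^3 = 
  [  8,   0]
  [ -7,   1]

Therefore
A^3 = 
  [  8,   0]
  [ -7,   1]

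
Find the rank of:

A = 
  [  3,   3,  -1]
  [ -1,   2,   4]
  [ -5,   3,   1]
Row reduce:
R2 → R2 + (1/3)·R1
R3 → R3 + (5/3)·R1
R3 → R3 - (8/3)·R2
REF = 
  [    3,     3,    -1]
  [    0,     3,  11/3]
  [    0,     0, -94/9]
Pivot columns: 1, 2, 3 → 3 pivots.

rank(A) = 3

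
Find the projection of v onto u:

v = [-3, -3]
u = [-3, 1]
proj_u(v) = [-9/5, 3/5]

v·u = (-3)(-3) + (-3)(1) = 6
u·u = (-3)² + (1)² = 10
proj_u(v) = (v·u / u·u) × u = (6/10) × u = (3/5) × u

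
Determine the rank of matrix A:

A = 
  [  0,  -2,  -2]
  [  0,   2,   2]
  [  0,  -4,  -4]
rank(A) = 1

Row reduce:
R2 → R2 + (1)·R1
R3 → R3 - (2)·R1
REF = 
  [  0,  -2,  -2]
  [  0,   0,   0]
  [  0,   0,   0]
Pivot columns: 2 → 1 pivot.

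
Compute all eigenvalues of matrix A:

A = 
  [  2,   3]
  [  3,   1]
λ = (3 + √37)/2, (3 - √37)/2  (≈ 4.541, -1.541)

tr(A) = 3, det(A) = -7
Characteristic polynomial: λ² - tr(A)λ + det(A) = λ² - 3λ - 7
λ² - 3λ - 7 = 0  ⇒  λ = (3 ± √((-3)² - 4·(-7)))/2 = (3 ± √(37))/2
  = (3 + √37)/2,  (3 - √37)/2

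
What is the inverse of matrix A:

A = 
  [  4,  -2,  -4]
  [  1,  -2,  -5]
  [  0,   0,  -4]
det(A) = (4)·((-2)(-4) - (-5)(0)) - (-2)·((1)(-4) - (-5)(0)) + (-4)·((1)(0) - (-2)(0))
  = (4)(8) - (-2)(-4) + (-4)(0)
  = 24
det(A) = 24 ≠ 0, so A is invertible.

Cofactors Cᵢⱼ = (-1)ⁱ⁺ʲ·Mᵢⱼ:
C = 
  [  8,   4,   0]
  [ -8, -16,   0]
  [  2,  16,  -6]

adj(A) = Cᵀ:
adj(A) = 
  [  8,  -8,   2]
  [  4, -16,  16]
  [  0,   0,  -6]

A⁻¹ = (1/24) · adj(A):
A⁻¹ = 
  [ 1/3, -1/3, 1/12]
  [ 1/6, -2/3,  2/3]
  [   0,    0, -1/4]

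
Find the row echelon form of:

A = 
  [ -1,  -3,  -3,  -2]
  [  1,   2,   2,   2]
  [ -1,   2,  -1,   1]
Row operations:
R2 → R2 + (1)·R1
R3 → R3 - (1)·R1
R3 → R3 + (5)·R2

Resulting echelon form:
REF = 
  [ -1,  -3,  -3,  -2]
  [  0,  -1,  -1,   0]
  [  0,   0,  -3,   3]

Rank = 3 (number of non-zero pivot rows).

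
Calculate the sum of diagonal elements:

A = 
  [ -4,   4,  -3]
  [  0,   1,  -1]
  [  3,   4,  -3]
-6

tr(A) = -4 + 1 + -3 = -6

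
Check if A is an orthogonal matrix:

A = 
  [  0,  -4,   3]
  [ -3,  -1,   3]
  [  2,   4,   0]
No

AᵀA = 
  [ 13,  11,  -9]
  [ 11,  33, -15]
  [ -9, -15,  18]
≠ I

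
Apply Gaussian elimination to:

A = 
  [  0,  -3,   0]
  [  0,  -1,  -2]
Row operations:
R2 → R2 - (1/3)·R1

Resulting echelon form:
REF = 
  [  0,  -3,   0]
  [  0,   0,  -2]

Rank = 2 (number of non-zero pivot rows).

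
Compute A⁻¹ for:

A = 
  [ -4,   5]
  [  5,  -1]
det(A) = (-4)(-1) - (5)(5) = -21
For a 2×2 matrix, A⁻¹ = (1/det(A)) · [[d, -b], [-c, a]]
    = (-1/21) · [[-1, -5], [-5, -4]]

A⁻¹ = 
  [1/21, 5/21]
  [5/21, 4/21]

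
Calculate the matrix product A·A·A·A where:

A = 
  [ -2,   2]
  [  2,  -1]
A² = A·A:
A²[1,1] = (-2)(-2) + (2)(2) = 8
A²[1,2] = (-2)(2) + (2)(-1) = -6
A²[2,1] = (2)(-2) + (-1)(2) = -6
A²[2,2] = (2)(2) + (-1)(-1) = 5
A² = 
  [  8,  -6]
  [ -6,   5]

A^3 = A^2·A:
A^3[1,1] = (8)(-2) + (-6)(2) = -28
A^3[1,2] = (8)(2) + (-6)(-1) = 22
A^3[2,1] = (-6)(-2) + (5)(2) = 22
A^3[2,2] = (-6)(2) + (5)(-1) = -17
A^3 = 
  [-28,  22]
  [ 22, -17]

A^4 = A^3·A:
A^4[1,1] = (-28)(-2) + (22)(2) = 100
A^4[1,2] = (-28)(2) + (22)(-1) = -78
A^4[2,1] = (22)(-2) + (-17)(2) = -78
A^4[2,2] = (22)(2) + (-17)(-1) = 61
A^4 = 
  [100, -78]
  [-78,  61]

Therefore
A^4 = 
  [100, -78]
  [-78,  61]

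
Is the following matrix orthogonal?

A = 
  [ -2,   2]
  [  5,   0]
No

AᵀA = 
  [ 29,  -4]
  [ -4,   4]
≠ I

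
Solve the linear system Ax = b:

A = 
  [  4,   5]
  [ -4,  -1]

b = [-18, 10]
x = [-2, -2]

Row reduce the augmented matrix [A|b]:
R2 → R2 + (1)·R1
REF = 
  [  4,   5, -18]
  [  0,   4,  -8]

Back-substitution:
x₂ = (-8) / 4 = -2
x₁ = (-18 - (5)(-2)) / 4 = -2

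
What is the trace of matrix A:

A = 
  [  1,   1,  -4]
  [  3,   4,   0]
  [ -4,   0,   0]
5

tr(A) = 1 + 4 + 0 = 5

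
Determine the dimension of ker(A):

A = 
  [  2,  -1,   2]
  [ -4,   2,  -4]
nullity(A) = 2

Row reduce:
R2 → R2 + (2)·R1
REF = 
  [  2,  -1,   2]
  [  0,   0,   0]
Pivot columns: 1 → 1 pivot.
rank(A) = 1, so nullity(A) = 3 - 1 = 2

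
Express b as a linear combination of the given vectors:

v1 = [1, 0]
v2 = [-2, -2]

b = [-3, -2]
c1 = -1, c2 = 1

b = -1·v1 + 1·v2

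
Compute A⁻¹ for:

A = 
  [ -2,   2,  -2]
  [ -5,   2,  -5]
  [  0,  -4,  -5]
det(A) = (-2)·((2)(-5) - (-5)(-4)) - (2)·((-5)(-5) - (-5)(0)) + (-2)·((-5)(-4) - (2)(0))
  = (-2)(-30) - (2)(25) + (-2)(20)
  = -30
det(A) = -30 ≠ 0, so A is invertible.

Cofactors Cᵢⱼ = (-1)ⁱ⁺ʲ·Mᵢⱼ:
C = 
  [-30, -25,  20]
  [ 18,  10,  -8]
  [ -6,   0,   6]

adj(A) = Cᵀ:
adj(A) = 
  [-30,  18,  -6]
  [-25,  10,   0]
  [ 20,  -8,   6]

A⁻¹ = (-1/30) · adj(A):
A⁻¹ = 
  [   1, -3/5,  1/5]
  [ 5/6, -1/3,    0]
  [-2/3, 4/15, -1/5]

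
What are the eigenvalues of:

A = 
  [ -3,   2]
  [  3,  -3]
λ = -3 + √6, -3 - √6  (≈ -0.5505, -5.449)

tr(A) = -6, det(A) = 3
Characteristic polynomial: λ² - tr(A)λ + det(A) = λ² + 6λ + 3
λ² + 6λ + 3 = 0  ⇒  λ = (-6 ± √((6)² - 4·(3)))/2 = (-6 ± √(24))/2
  = -3 + √6,  -3 - √6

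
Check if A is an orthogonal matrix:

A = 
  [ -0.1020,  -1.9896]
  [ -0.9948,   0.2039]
No

AᵀA = 
  [  1,   0.0001]
  [  0.0001,   4.0001]
≠ I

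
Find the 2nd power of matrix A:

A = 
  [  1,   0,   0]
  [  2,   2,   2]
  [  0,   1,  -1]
A² = A·A:
A²[1,1] = (1)(1) + (0)(2) + (0)(0) = 1
A²[1,2] = (1)(0) + (0)(2) + (0)(1) = 0
A²[1,3] = (1)(0) + (0)(2) + (0)(-1) = 0
A²[2,1] = (2)(1) + (2)(2) + (2)(0) = 6
A²[2,2] = (2)(0) + (2)(2) + (2)(1) = 6
A²[2,3] = (2)(0) + (2)(2) + (2)(-1) = 2
A²[3,1] = (0)(1) + (1)(2) + (-1)(0) = 2
A²[3,2] = (0)(0) + (1)(2) + (-1)(1) = 1
A²[3,3] = (0)(0) + (1)(2) + (-1)(-1) = 3
A² = 
  [  1,   0,   0]
  [  6,   6,   2]
  [  2,   1,   3]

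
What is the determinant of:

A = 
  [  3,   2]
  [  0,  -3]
-9

For a 2×2 matrix, det = ad - bc = (3)(-3) - (2)(0) = -9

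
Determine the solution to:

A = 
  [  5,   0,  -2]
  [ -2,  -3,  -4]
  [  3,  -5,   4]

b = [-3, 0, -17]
x = [-1, 2, -1]

Row reduce the augmented matrix [A|b]:
R2 → R2 + (2/5)·R1
R3 → R3 - (3/5)·R1
R3 → R3 - (5/3)·R2
REF = 
  [    5,     0,    -2,    -3]
  [    0,    -3, -24/5,  -6/5]
  [    0,     0,  66/5, -66/5]

Back-substitution:
x₃ = (-66/5) / (66/5) = -1
x₂ = (-6/5 - (-24/5)(-1)) / (-3) = 2
x₁ = (-3 - (0)(2) - (-2)(-1)) / 5 = -1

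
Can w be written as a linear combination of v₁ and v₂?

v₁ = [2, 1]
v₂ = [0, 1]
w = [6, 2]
Yes

Form the augmented matrix and row-reduce:
[v₁|v₂|w] = 
  [  2,   0,   6]
  [  1,   1,   2]
R2 → R2 - (1/2)·R1
REF = 
  [  2,   0,   6]
  [  0,   1,  -1]

No row of the form [0 0 | nonzero], so the system is consistent. Back-substitution gives c₁ = 3, c₂ = -1: w = (3)·v₁ + (-1)·v₂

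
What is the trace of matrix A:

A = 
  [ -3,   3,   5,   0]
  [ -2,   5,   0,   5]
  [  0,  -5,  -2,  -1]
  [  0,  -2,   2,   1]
1

tr(A) = -3 + 5 + -2 + 1 = 1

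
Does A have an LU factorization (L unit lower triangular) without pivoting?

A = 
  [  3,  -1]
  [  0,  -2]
Yes.
A[1,1] = 3 ≠ 0, so Gaussian elimination proceeds without a row swap: multiplier ℓ₂₁ = (0)/(3) = 0, and U[2,2] = -2 - (0)(-1) = -2.
L = 
  [  1,   0]
  [  0,   1]
U = 
  [  3,  -1]
  [  0,  -2]
Check row 2 of LU: [(0)(3), (0)(-1) + (-2)] = [0, -2] = row 2 of A ✓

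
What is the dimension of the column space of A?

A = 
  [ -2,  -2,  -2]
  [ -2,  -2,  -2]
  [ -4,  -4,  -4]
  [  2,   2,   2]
Row reduce:
R2 → R2 - (1)·R1
R3 → R3 - (2)·R1
R4 → R4 + (1)·R1
REF = 
  [ -2,  -2,  -2]
  [  0,   0,   0]
  [  0,   0,   0]
  [  0,   0,   0]
Pivot columns: 1 → 1 pivot.
dim(Col(A)) = number of pivot columns = 1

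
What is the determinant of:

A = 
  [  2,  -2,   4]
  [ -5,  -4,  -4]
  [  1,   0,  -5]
114

Cofactor expansion along row 1:
det(A) = (2)·((-4)(-5) - (-4)(0)) - (-2)·((-5)(-5) - (-4)(1)) + (4)·((-5)(0) - (-4)(1))
  = (2)(20) - (-2)(29) + (4)(4)
  = 114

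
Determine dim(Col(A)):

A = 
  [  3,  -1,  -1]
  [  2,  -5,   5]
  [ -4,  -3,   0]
dim(Col(A)) = 3

Row reduce:
R2 → R2 - (2/3)·R1
R3 → R3 + (4/3)·R1
R3 → R3 - (1)·R2
REF = 
  [    3,    -1,    -1]
  [    0, -13/3,  17/3]
  [    0,     0,    -7]
Pivot columns: 1, 2, 3 → 3 pivots.
dim(Col(A)) = number of pivot columns = 3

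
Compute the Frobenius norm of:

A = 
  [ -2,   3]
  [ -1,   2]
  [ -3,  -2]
||A||_F = 5.568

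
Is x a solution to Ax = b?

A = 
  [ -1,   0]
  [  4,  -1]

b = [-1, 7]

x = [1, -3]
Yes

Ax = [-1, 7] = b ✓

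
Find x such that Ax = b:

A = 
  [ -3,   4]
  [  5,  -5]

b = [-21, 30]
Row reduce the augmented matrix [A|b]:
R2 → R2 + (5/3)·R1
REF = 
  [ -3,   4, -21]
  [  0, 5/3,  -5]

Back-substitution:
x₂ = (-5) / (5/3) = -3
x₁ = (-21 - (4)(-3)) / (-3) = 3

x = [3, -3]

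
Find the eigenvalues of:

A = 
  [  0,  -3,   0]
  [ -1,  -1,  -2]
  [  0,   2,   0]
λ = 0, (-1 + i√3)/2, (-1 - i√3)/2  (≈ 0, -0.5 + 0.866i, -0.5 - 0.866i)

Characteristic polynomial: det(λI - A) = λ³ + λ² + λ
The constant term is 0, so λ = 0 is a root: p(λ) = λ(λ² + λ + 1)
λ² + λ + 1 = 0  ⇒  λ = (-1 ± √((1)² - 4·(1)))/2 = (-1 ± √(-3))/2
  = (-1 + i√3)/2,  (-1 - i√3)/2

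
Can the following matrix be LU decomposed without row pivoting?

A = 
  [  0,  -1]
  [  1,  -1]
No.
A[1,1] = 0 but A[2,1] = 1 ≠ 0. Any LU with L unit lower triangular has (LU)[1,1] = U[1,1] and (LU)[2,1] = L[2,1]·U[1,1]; matching A forces U[1,1] = 0, which then forces (LU)[2,1] = 0 ≠ 1. A row swap (pivoting) is required.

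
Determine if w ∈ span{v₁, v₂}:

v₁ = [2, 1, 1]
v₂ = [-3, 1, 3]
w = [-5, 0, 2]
Yes

Form the augmented matrix and row-reduce:
[v₁|v₂|w] = 
  [  2,  -3,  -5]
  [  1,   1,   0]
  [  1,   3,   2]
R2 → R2 - (1/2)·R1
R3 → R3 - (1/2)·R1
R3 → R3 - (9/5)·R2
REF = 
  [  2,  -3,  -5]
  [  0, 5/2, 5/2]
  [  0,   0,   0]

No row of the form [0 0 | nonzero], so the system is consistent. Back-substitution gives c₁ = -1, c₂ = 1: w = (-1)·v₁ + (1)·v₂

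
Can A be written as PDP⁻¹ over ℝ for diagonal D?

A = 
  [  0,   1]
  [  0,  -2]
Yes

tr(A) = -2, det(A) = 0
Characteristic polynomial: λ² - tr(A)λ + det(A) = λ² + 2λ
λ² + 2λ = λ(λ + 2)
Eigenvalues: 0, -2
λ=-2: alg. mult. = 1, geom. mult. = 2 - rank(A - (-2)I) = 2 - 1 = 1
λ=0: alg. mult. = 1, geom. mult. = 2 - rank(A - (0)I) = 2 - 1 = 1
Sum of geometric multiplicities equals n, so A has n independent eigenvectors.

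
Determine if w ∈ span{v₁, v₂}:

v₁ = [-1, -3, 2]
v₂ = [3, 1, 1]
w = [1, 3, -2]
Yes

Form the augmented matrix and row-reduce:
[v₁|v₂|w] = 
  [ -1,   3,   1]
  [ -3,   1,   3]
  [  2,   1,  -2]
R2 → R2 - (3)·R1
R3 → R3 + (2)·R1
R3 → R3 + (7/8)·R2
REF = 
  [ -1,   3,   1]
  [  0,  -8,   0]
  [  0,   0,   0]

No row of the form [0 0 | nonzero], so the system is consistent. Back-substitution gives c₁ = -1, c₂ = 0: w = (-1)·v₁ + (0)·v₂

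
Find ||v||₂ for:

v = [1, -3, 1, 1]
3.464

||v||₂ = √((1)² + (-3)² + (1)² + (1)²) = √12 = 3.464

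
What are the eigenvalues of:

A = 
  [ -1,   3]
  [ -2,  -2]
λ = (-3 + i√23)/2, (-3 - i√23)/2  (≈ -1.5 + 2.398i, -1.5 - 2.398i)

tr(A) = -3, det(A) = 8
Characteristic polynomial: λ² - tr(A)λ + det(A) = λ² + 3λ + 8
λ² + 3λ + 8 = 0  ⇒  λ = (-3 ± √((3)² - 4·(8)))/2 = (-3 ± √(-23))/2
  = (-3 + i√23)/2,  (-3 - i√23)/2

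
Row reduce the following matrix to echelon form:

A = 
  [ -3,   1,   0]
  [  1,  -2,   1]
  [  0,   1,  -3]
Row operations:
R2 → R2 + (1/3)·R1
R3 → R3 + (3/5)·R2

Resulting echelon form:
REF = 
  [   -3,     1,     0]
  [    0,  -5/3,     1]
  [    0,     0, -12/5]

Rank = 3 (number of non-zero pivot rows).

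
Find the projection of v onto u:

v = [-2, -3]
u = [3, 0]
v·u = (-2)(3) + (-3)(0) = -6
u·u = (3)² + (0)² = 9
proj_u(v) = (v·u / u·u) × u = (-6/9) × u = (-2/3) × u

proj_u(v) = [-2, 0]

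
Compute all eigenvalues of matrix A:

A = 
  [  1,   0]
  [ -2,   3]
λ = 3, 1

tr(A) = 4, det(A) = 3
Characteristic polynomial: λ² - tr(A)λ + det(A) = λ² - 4λ + 3
λ² - 4λ + 3 = (λ - 1)(λ - 3)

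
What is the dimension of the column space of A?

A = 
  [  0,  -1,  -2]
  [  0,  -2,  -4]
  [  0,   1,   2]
dim(Col(A)) = 1

Row reduce:
R2 → R2 - (2)·R1
R3 → R3 + (1)·R1
REF = 
  [  0,  -1,  -2]
  [  0,   0,   0]
  [  0,   0,   0]
Pivot columns: 2 → 1 pivot.
dim(Col(A)) = number of pivot columns = 1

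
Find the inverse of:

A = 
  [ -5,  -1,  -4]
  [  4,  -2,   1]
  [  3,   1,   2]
det(A) = (-5)·((-2)(2) - (1)(1)) - (-1)·((4)(2) - (1)(3)) + (-4)·((4)(1) - (-2)(3))
  = (-5)(-5) - (-1)(5) + (-4)(10)
  = -10
det(A) = -10 ≠ 0, so A is invertible.

Cofactors Cᵢⱼ = (-1)ⁱ⁺ʲ·Mᵢⱼ:
C = 
  [ -5,  -5,  10]
  [ -2,   2,   2]
  [ -9, -11,  14]

adj(A) = Cᵀ:
adj(A) = 
  [ -5,  -2,  -9]
  [ -5,   2, -11]
  [ 10,   2,  14]

A⁻¹ = (-1/10) · adj(A):
A⁻¹ = 
  [  1/2,   1/5,  9/10]
  [  1/2,  -1/5, 11/10]
  [   -1,  -1/5,  -7/5]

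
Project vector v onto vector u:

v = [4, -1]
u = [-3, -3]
v·u = (4)(-3) + (-1)(-3) = -9
u·u = (-3)² + (-3)² = 18
proj_u(v) = (v·u / u·u) × u = (-9/18) × u = (-1/2) × u

proj_u(v) = [3/2, 3/2]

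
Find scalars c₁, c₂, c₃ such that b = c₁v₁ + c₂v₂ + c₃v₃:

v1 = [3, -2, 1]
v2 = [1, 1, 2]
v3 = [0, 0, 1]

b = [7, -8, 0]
c1 = 3, c2 = -2, c3 = 1

b = 3·v1 + -2·v2 + 1·v3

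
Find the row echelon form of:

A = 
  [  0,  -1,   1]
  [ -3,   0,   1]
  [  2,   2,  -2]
Row operations:
Swap R1 ↔ R2
R3 → R3 + (2/3)·R1
R3 → R3 + (2)·R2

Resulting echelon form:
REF = 
  [ -3,   0,   1]
  [  0,  -1,   1]
  [  0,   0, 2/3]

Rank = 3 (number of non-zero pivot rows).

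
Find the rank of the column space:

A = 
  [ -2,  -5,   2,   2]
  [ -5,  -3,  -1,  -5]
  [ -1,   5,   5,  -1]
dim(Col(A)) = 3

Row reduce:
R2 → R2 - (5/2)·R1
R3 → R3 - (1/2)·R1
R3 → R3 - (15/19)·R2
REF = 
  [    -2,     -5,      2,      2]
  [     0,   19/2,     -6,    -10]
  [     0,      0, 166/19, 112/19]
Pivot columns: 1, 2, 3 → 3 pivots.
dim(Col(A)) = number of pivot columns = 3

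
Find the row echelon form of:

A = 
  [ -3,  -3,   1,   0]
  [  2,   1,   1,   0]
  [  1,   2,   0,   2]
Row operations:
R2 → R2 + (2/3)·R1
R3 → R3 + (1/3)·R1
R3 → R3 + (1)·R2

Resulting echelon form:
REF = 
  [ -3,  -3,   1,   0]
  [  0,  -1, 5/3,   0]
  [  0,   0,   2,   2]

Rank = 3 (number of non-zero pivot rows).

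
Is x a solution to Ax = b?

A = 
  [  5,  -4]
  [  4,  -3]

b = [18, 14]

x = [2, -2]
Yes

Ax = [18, 14] = b ✓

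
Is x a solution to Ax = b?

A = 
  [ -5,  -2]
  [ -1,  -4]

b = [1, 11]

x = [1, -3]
Yes

Ax = [1, 11] = b ✓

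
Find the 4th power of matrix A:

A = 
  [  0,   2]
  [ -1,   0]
A^4 = 
  [  4,   0]
  [  0,   4]

A² = A·A:
A²[1,1] = (0)(0) + (2)(-1) = -2
A²[1,2] = (0)(2) + (2)(0) = 0
A²[2,1] = (-1)(0) + (0)(-1) = 0
A²[2,2] = (-1)(2) + (0)(0) = -2
A² = 
  [ -2,   0]
  [  0,  -2]

A^3 = A^2·A:
A^3[1,1] = (-2)(0) + (0)(-1) = 0
A^3[1,2] = (-2)(2) + (0)(0) = -4
A^3[2,1] = (0)(0) + (-2)(-1) = 2
A^3[2,2] = (0)(2) + (-2)(0) = 0
A^3 = 
  [  0,  -4]
  [  2,   0]

A^4 = A^3·A:
A^4[1,1] = (0)(0) + (-4)(-1) = 4
A^4[1,2] = (0)(2) + (-4)(0) = 0
A^4[2,1] = (2)(0) + (0)(-1) = 0
A^4[2,2] = (2)(2) + (0)(0) = 4
A^4 = 
  [  4,   0]
  [  0,   4]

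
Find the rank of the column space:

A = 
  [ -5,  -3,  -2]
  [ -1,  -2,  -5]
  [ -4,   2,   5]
Row reduce:
R2 → R2 - (1/5)·R1
R3 → R3 - (4/5)·R1
R3 → R3 + (22/7)·R2
REF = 
  [   -5,    -3,    -2]
  [    0,  -7/5, -23/5]
  [    0,     0, -55/7]
Pivot columns: 1, 2, 3 → 3 pivots.
dim(Col(A)) = number of pivot columns = 3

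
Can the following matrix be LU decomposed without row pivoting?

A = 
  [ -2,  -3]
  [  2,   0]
Yes.
A[1,1] = -2 ≠ 0, so Gaussian elimination proceeds without a row swap: multiplier ℓ₂₁ = (2)/(-2) = -1, and U[2,2] = 0 - (-1)(-3) = -3.
L = 
  [  1,   0]
  [ -1,   1]
U = 
  [ -2,  -3]
  [  0,  -3]
Check row 2 of LU: [(-1)(-2), (-1)(-3) + (-3)] = [2, 0] = row 2 of A ✓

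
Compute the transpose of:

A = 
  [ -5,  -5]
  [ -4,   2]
Aᵀ = 
  [ -5,  -4]
  [ -5,   2]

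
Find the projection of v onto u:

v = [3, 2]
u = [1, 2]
v·u = (3)(1) + (2)(2) = 7
u·u = (1)² + (2)² = 5
proj_u(v) = (v·u / u·u) × u = (7/5) × u

proj_u(v) = [7/5, 14/5]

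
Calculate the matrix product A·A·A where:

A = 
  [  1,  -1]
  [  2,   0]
A^3 = 
  [ -3,   1]
  [ -2,  -2]

A² = A·A:
A²[1,1] = (1)(1) + (-1)(2) = -1
A²[1,2] = (1)(-1) + (-1)(0) = -1
A²[2,1] = (2)(1) + (0)(2) = 2
A²[2,2] = (2)(-1) + (0)(0) = -2
A² = 
  [ -1,  -1]
  [  2,  -2]

A^3 = A^2·A:
A^3[1,1] = (-1)(1) + (-1)(2) = -3
A^3[1,2] = (-1)(-1) + (-1)(0) = 1
A^3[2,1] = (2)(1) + (-2)(2) = -2
A^3[2,2] = (2)(-1) + (-2)(0) = -2
A^3 = 
  [ -3,   1]
  [ -2,  -2]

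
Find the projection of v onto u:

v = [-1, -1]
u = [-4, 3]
proj_u(v) = [-4/25, 3/25]

v·u = (-1)(-4) + (-1)(3) = 1
u·u = (-4)² + (3)² = 25
proj_u(v) = (v·u / u·u) × u = (1/25) × u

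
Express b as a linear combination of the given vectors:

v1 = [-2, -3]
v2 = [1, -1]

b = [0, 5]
c1 = -1, c2 = -2

b = -1·v1 + -2·v2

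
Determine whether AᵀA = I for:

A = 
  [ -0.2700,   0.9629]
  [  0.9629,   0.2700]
Yes

AᵀA = 
  [  1.0001,   0]
  [  0,   1.0001]
≈ I (equal to I up to the 4-dp rounding of the entries)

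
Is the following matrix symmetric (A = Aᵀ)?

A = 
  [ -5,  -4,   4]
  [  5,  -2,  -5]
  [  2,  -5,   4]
No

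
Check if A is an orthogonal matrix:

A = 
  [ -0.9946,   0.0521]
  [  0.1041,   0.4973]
No

AᵀA = 
  [  1.0001,   0]
  [  0,   0.2500]
≠ I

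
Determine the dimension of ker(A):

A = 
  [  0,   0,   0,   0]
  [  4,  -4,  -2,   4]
nullity(A) = 3

Row reduce:
Swap R1 ↔ R2
REF = 
  [  4,  -4,  -2,   4]
  [  0,   0,   0,   0]
Pivot columns: 1 → 1 pivot.
rank(A) = 1, so nullity(A) = 4 - 1 = 3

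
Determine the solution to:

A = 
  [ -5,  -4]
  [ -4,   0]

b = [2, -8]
x = [2, -3]

Row reduce the augmented matrix [A|b]:
R2 → R2 - (4/5)·R1
REF = 
  [   -5,    -4,     2]
  [    0,  16/5, -48/5]

Back-substitution:
x₂ = (-48/5) / (16/5) = -3
x₁ = (2 - (-4)(-3)) / (-5) = 2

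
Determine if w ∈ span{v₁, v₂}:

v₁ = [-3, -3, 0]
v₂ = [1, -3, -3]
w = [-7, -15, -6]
Yes

Form the augmented matrix and row-reduce:
[v₁|v₂|w] = 
  [ -3,   1,  -7]
  [ -3,  -3, -15]
  [  0,  -3,  -6]
R2 → R2 - (1)·R1
R3 → R3 - (3/4)·R2
REF = 
  [ -3,   1,  -7]
  [  0,  -4,  -8]
  [  0,   0,   0]

No row of the form [0 0 | nonzero], so the system is consistent. Back-substitution gives c₁ = 3, c₂ = 2: w = (3)·v₁ + (2)·v₂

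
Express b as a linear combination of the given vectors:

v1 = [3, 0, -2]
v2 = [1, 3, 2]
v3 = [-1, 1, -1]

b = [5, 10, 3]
c1 = 1, c2 = 3, c3 = 1

b = 1·v1 + 3·v2 + 1·v3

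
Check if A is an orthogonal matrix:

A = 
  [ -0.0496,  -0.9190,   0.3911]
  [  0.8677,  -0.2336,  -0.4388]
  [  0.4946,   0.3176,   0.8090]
Yes

AᵀA = 
  [  1,   0,   0]
  [  0,   1,   0]
  [  0,   0,   1]
≈ I (equal to I up to the 4-dp rounding of the entries)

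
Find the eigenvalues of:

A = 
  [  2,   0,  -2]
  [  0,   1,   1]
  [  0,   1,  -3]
λ = 2, -1 + √5, -1 - √5  (≈ 2, 1.236, -3.236)

Characteristic polynomial: det(λI - A) = λ³ - 8λ + 8
Testing integer divisors of the constant term: p(2) = 0, so (λ - 2) is a factor:
p(λ) = (λ - 2)(λ² + 2λ - 4)
λ² + 2λ - 4 = 0  ⇒  λ = (-2 ± √((2)² - 4·(-4)))/2 = (-2 ± √(20))/2
  = -1 + √5,  -1 - √5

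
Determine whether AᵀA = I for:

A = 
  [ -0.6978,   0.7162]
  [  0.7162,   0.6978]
Yes

AᵀA = 
  [  0.9999,   0]
  [  0,   0.9999]
≈ I (equal to I up to the 4-dp rounding of the entries)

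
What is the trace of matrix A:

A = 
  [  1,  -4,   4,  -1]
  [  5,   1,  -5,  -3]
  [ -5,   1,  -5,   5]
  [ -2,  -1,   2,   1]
-2

tr(A) = 1 + 1 + -5 + 1 = -2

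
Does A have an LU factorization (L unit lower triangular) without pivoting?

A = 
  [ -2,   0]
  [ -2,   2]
Yes.
A[1,1] = -2 ≠ 0, so Gaussian elimination proceeds without a row swap: multiplier ℓ₂₁ = (-2)/(-2) = 1, and U[2,2] = 2 - (1)(0) = 2.
L = 
  [  1,   0]
  [  1,   1]
U = 
  [ -2,   0]
  [  0,   2]
Check row 2 of LU: [(1)(-2), (1)(0) + 2] = [-2, 2] = row 2 of A ✓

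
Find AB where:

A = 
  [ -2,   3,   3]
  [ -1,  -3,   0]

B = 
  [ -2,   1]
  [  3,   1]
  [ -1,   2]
AB = 
  [ 10,   7]
  [ -7,  -4]

A is 2×3 and B is 3×2, so AB is 2×2. Each entry is (row of A)·(column of B):
AB[1,1] = (-2)(-2) + (3)(3) + (3)(-1) = 10
AB[1,2] = (-2)(1) + (3)(1) + (3)(2) = 7
AB[2,1] = (-1)(-2) + (-3)(3) + (0)(-1) = -7
AB[2,2] = (-1)(1) + (-3)(1) + (0)(2) = -4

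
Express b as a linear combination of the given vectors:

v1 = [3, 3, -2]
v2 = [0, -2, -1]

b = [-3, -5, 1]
c1 = -1, c2 = 1

b = -1·v1 + 1·v2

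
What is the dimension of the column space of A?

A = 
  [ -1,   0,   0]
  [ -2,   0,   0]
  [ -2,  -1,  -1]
dim(Col(A)) = 2

Row reduce:
R2 → R2 - (2)·R1
R3 → R3 - (2)·R1
Swap R2 ↔ R3
REF = 
  [ -1,   0,   0]
  [  0,  -1,  -1]
  [  0,   0,   0]
Pivot columns: 1, 2 → 2 pivots.
dim(Col(A)) = number of pivot columns = 2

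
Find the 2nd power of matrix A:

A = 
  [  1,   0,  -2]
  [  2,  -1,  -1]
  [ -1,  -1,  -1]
A² = A·A:
A²[1,1] = (1)(1) + (0)(2) + (-2)(-1) = 3
A²[1,2] = (1)(0) + (0)(-1) + (-2)(-1) = 2
A²[1,3] = (1)(-2) + (0)(-1) + (-2)(-1) = 0
A²[2,1] = (2)(1) + (-1)(2) + (-1)(-1) = 1
A²[2,2] = (2)(0) + (-1)(-1) + (-1)(-1) = 2
A²[2,3] = (2)(-2) + (-1)(-1) + (-1)(-1) = -2
A²[3,1] = (-1)(1) + (-1)(2) + (-1)(-1) = -2
A²[3,2] = (-1)(0) + (-1)(-1) + (-1)(-1) = 2
A²[3,3] = (-1)(-2) + (-1)(-1) + (-1)(-1) = 4
A² = 
  [  3,   2,   0]
  [  1,   2,  -2]
  [ -2,   2,   4]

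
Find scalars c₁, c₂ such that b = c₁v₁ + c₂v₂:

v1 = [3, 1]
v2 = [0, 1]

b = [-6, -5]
c1 = -2, c2 = -3

b = -2·v1 + -3·v2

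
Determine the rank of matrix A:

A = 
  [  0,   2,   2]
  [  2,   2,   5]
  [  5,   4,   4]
rank(A) = 3

Row reduce:
Swap R1 ↔ R2
R3 → R3 - (5/2)·R1
R3 → R3 + (1/2)·R2
REF = 
  [    2,     2,     5]
  [    0,     2,     2]
  [    0,     0, -15/2]
Pivot columns: 1, 2, 3 → 3 pivots.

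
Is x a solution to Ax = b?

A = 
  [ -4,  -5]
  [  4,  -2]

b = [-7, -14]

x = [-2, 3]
Yes

Ax = [-7, -14] = b ✓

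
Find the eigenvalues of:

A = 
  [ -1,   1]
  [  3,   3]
λ = 1 + √7, 1 - √7  (≈ 3.646, -1.646)

tr(A) = 2, det(A) = -6
Characteristic polynomial: λ² - tr(A)λ + det(A) = λ² - 2λ - 6
λ² - 2λ - 6 = 0  ⇒  λ = (2 ± √((-2)² - 4·(-6)))/2 = (2 ± √(28))/2
  = 1 + √7,  1 - √7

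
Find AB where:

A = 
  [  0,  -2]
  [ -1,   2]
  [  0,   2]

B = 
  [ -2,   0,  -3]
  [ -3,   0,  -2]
A is 3×2 and B is 2×3, so AB is 3×3. Each entry is (row of A)·(column of B):
AB[1,1] = (0)(-2) + (-2)(-3) = 6
AB[1,2] = (0)(0) + (-2)(0) = 0
AB[1,3] = (0)(-3) + (-2)(-2) = 4
AB[2,1] = (-1)(-2) + (2)(-3) = -4
AB[2,2] = (-1)(0) + (2)(0) = 0
AB[2,3] = (-1)(-3) + (2)(-2) = -1
AB[3,1] = (0)(-2) + (2)(-3) = -6
AB[3,2] = (0)(0) + (2)(0) = 0
AB[3,3] = (0)(-3) + (2)(-2) = -4

AB = 
  [  6,   0,   4]
  [ -4,   0,  -1]
  [ -6,   0,  -4]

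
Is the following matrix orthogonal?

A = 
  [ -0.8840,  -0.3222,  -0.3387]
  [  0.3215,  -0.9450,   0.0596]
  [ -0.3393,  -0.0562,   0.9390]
Yes

AᵀA = 
  [  0.9999,   0.0001,   0]
  [  0.0001,   1,   0]
  [  0,   0,   1]
≈ I (equal to I up to the 4-dp rounding of the entries)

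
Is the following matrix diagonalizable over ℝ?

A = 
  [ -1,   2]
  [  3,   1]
Yes

tr(A) = 0, det(A) = -7
Characteristic polynomial: λ² - tr(A)λ + det(A) = λ² - 7
λ² - 7 = 0  ⇒  λ = (0 ± √((0)² - 4·(-7)))/2 = (0 ± √(28))/2
  = √7,  -√7
Eigenvalues: √7, -√7  (≈ 2.646, -2.646)
The two irrational eigenvalues are distinct (simple), so each has alg. mult. = geom. mult. = 1.
Sum of geometric multiplicities equals n, so A has n independent eigenvectors.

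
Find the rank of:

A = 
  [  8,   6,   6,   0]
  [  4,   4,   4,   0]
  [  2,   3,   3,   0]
Row reduce:
R2 → R2 - (1/2)·R1
R3 → R3 - (1/4)·R1
R3 → R3 - (3/2)·R2
REF = 
  [  8,   6,   6,   0]
  [  0,   1,   1,   0]
  [  0,   0,   0,   0]
Pivot columns: 1, 2 → 2 pivots.

rank(A) = 2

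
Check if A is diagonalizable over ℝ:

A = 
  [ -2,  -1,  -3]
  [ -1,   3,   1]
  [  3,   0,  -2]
No

Characteristic polynomial: det(λI - A) = λ³ + λ² - 38
By the rational root theorem any rational root is an integer dividing 38; none of those is a root, so p(λ) has no rational roots and hence (being an irreducible cubic) no repeated roots.
Discriminant of the cubic: Δ = -38836
Δ < 0 ⇒ one real eigenvalue and a complex-conjugate pair: λ ≈ -2.03 + 2.881i, -2.03 - 2.881i, 3.06
Has complex eigenvalues (not diagonalizable over ℝ).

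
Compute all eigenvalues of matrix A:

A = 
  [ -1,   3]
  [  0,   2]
λ = 2, -1

tr(A) = 1, det(A) = -2
Characteristic polynomial: λ² - tr(A)λ + det(A) = λ² - λ - 2
λ² - λ - 2 = (λ + 1)(λ - 2)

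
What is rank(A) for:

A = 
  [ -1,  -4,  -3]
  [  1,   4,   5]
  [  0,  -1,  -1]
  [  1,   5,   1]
rank(A) = 3

Row reduce:
R2 → R2 + (1)·R1
R4 → R4 + (1)·R1
Swap R2 ↔ R3
R4 → R4 + (1)·R2
R4 → R4 + (3/2)·R3
REF = 
  [ -1,  -4,  -3]
  [  0,  -1,  -1]
  [  0,   0,   2]
  [  0,   0,   0]
Pivot columns: 1, 2, 3 → 3 pivots.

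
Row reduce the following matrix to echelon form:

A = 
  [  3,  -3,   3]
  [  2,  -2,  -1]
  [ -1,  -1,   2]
Row operations:
R2 → R2 - (2/3)·R1
R3 → R3 + (1/3)·R1
Swap R2 ↔ R3

Resulting echelon form:
REF = 
  [  3,  -3,   3]
  [  0,  -2,   3]
  [  0,   0,  -3]

Rank = 3 (number of non-zero pivot rows).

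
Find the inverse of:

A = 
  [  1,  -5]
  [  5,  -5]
det(A) = (1)(-5) - (-5)(5) = 20
For a 2×2 matrix, A⁻¹ = (1/det(A)) · [[d, -b], [-c, a]]
    = (1/20) · [[-5, 5], [-5, 1]]

A⁻¹ = 
  [-1/4,  1/4]
  [-1/4, 1/20]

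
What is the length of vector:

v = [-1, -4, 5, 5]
8.185

||v||₂ = √((-1)² + (-4)² + (5)² + (5)²) = √67 = 8.185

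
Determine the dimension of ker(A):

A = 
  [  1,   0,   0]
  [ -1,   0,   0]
nullity(A) = 2

Row reduce:
R2 → R2 + (1)·R1
REF = 
  [  1,   0,   0]
  [  0,   0,   0]
Pivot columns: 1 → 1 pivot.
rank(A) = 1, so nullity(A) = 3 - 1 = 2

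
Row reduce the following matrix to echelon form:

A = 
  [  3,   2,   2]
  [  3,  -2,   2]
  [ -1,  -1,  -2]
Row operations:
R2 → R2 - (1)·R1
R3 → R3 + (1/3)·R1
R3 → R3 - (1/12)·R2

Resulting echelon form:
REF = 
  [   3,    2,    2]
  [   0,   -4,    0]
  [   0,    0, -4/3]

Rank = 3 (number of non-zero pivot rows).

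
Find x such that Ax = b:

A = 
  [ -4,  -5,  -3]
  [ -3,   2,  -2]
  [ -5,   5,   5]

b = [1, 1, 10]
Row reduce the augmented matrix [A|b]:
R2 → R2 - (3/4)·R1
R3 → R3 - (5/4)·R1
R3 → R3 - (45/23)·R2
REF = 
  [    -4,     -5,     -3,      1]
  [     0,   23/4,    1/4,    1/4]
  [     0,      0, 190/23, 190/23]

Back-substitution:
x₃ = (190/23) / (190/23) = 1
x₂ = (1/4 - (1/4)(1)) / (23/4) = 0
x₁ = (1 - (-5)(0) - (-3)(1)) / (-4) = -1

x = [-1, 0, 1]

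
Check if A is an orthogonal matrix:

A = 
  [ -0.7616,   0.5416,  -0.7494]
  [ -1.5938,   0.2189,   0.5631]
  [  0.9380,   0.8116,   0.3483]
No

AᵀA = 
  [  4.0001,  -0.0001,   0]
  [ -0.0001,   0.9999,   0.0001]
  [  0,   0.0001,   1]
≠ I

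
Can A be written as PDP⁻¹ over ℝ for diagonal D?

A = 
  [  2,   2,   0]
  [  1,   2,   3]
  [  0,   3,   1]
Yes

Characteristic polynomial: det(λI - A) = λ³ - 5λ² - 3λ + 16
By the rational root theorem any rational root is an integer dividing 16; none of those is a root, so p(λ) has no rational roots and hence (being an irreducible cubic) no repeated roots.
Discriminant of the cubic: Δ = 5741
Δ > 0 ⇒ three distinct real eigenvalues: λ ≈ -1.774, 1.821, 4.954
Three distinct real eigenvalues, so A has 3 independent eigenvectors.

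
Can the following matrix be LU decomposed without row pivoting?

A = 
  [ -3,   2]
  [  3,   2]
Yes.
A[1,1] = -3 ≠ 0, so Gaussian elimination proceeds without a row swap: multiplier ℓ₂₁ = (3)/(-3) = -1, and U[2,2] = 2 - (-1)(2) = 4.
L = 
  [  1,   0]
  [ -1,   1]
U = 
  [ -3,   2]
  [  0,   4]
Check row 2 of LU: [(-1)(-3), (-1)(2) + 4] = [3, 2] = row 2 of A ✓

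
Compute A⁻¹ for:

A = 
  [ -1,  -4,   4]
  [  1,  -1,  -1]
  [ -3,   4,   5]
det(A) = (-1)·((-1)(5) - (-1)(4)) - (-4)·((1)(5) - (-1)(-3)) + (4)·((1)(4) - (-1)(-3))
  = (-1)(-1) - (-4)(2) + (4)(1)
  = 13
det(A) = 13 ≠ 0, so A is invertible.

Cofactors Cᵢⱼ = (-1)ⁱ⁺ʲ·Mᵢⱼ:
C = 
  [ -1,  -2,   1]
  [ 36,   7,  16]
  [  8,   3,   5]

adj(A) = Cᵀ:
adj(A) = 
  [ -1,  36,   8]
  [ -2,   7,   3]
  [  1,  16,   5]

A⁻¹ = (1/13) · adj(A):
A⁻¹ = 
  [-1/13, 36/13,  8/13]
  [-2/13,  7/13,  3/13]
  [ 1/13, 16/13,  5/13]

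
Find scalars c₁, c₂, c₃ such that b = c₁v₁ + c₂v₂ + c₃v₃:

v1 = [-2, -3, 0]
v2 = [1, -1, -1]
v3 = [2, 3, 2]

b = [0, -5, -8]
c1 = -2, c2 = 2, c3 = -3

b = -2·v1 + 2·v2 + -3·v3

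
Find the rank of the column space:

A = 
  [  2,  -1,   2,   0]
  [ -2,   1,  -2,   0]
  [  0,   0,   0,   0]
dim(Col(A)) = 1

Row reduce:
R2 → R2 + (1)·R1
REF = 
  [  2,  -1,   2,   0]
  [  0,   0,   0,   0]
  [  0,   0,   0,   0]
Pivot columns: 1 → 1 pivot.
dim(Col(A)) = number of pivot columns = 1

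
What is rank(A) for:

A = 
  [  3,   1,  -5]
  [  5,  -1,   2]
rank(A) = 2

Row reduce:
R2 → R2 - (5/3)·R1
REF = 
  [   3,    1,   -5]
  [   0, -8/3, 31/3]
Pivot columns: 1, 2 → 2 pivots.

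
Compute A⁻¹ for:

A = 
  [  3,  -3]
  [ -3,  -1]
det(A) = (3)(-1) - (-3)(-3) = -12
For a 2×2 matrix, A⁻¹ = (1/det(A)) · [[d, -b], [-c, a]]
    = (-1/12) · [[-1, 3], [3, 3]]

A⁻¹ = 
  [1/12, -1/4]
  [-1/4, -1/4]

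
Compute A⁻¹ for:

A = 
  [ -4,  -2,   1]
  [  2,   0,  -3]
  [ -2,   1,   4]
det(A) = (-4)·((0)(4) - (-3)(1)) - (-2)·((2)(4) - (-3)(-2)) + (1)·((2)(1) - (0)(-2))
  = (-4)(3) - (-2)(2) + (1)(2)
  = -6
det(A) = -6 ≠ 0, so A is invertible.

Cofactors Cᵢⱼ = (-1)ⁱ⁺ʲ·Mᵢⱼ:
C = 
  [  3,  -2,   2]
  [  9, -14,   8]
  [  6, -10,   4]

adj(A) = Cᵀ:
adj(A) = 
  [  3,   9,   6]
  [ -2, -14, -10]
  [  2,   8,   4]

A⁻¹ = (-1/6) · adj(A):
A⁻¹ = 
  [-1/2, -3/2,   -1]
  [ 1/3,  7/3,  5/3]
  [-1/3, -4/3, -2/3]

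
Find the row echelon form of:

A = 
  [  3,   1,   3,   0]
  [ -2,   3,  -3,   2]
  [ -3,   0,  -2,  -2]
Row operations:
R2 → R2 + (2/3)·R1
R3 → R3 + (1)·R1
R3 → R3 - (3/11)·R2

Resulting echelon form:
REF = 
  [     3,      1,      3,      0]
  [     0,   11/3,     -1,      2]
  [     0,      0,  14/11, -28/11]

Rank = 3 (number of non-zero pivot rows).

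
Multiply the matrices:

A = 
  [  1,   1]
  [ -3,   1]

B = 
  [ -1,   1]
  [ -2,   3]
A is 2×2 and B is 2×2, so AB is 2×2. Each entry is (row of A)·(column of B):
AB[1,1] = (1)(-1) + (1)(-2) = -3
AB[1,2] = (1)(1) + (1)(3) = 4
AB[2,1] = (-3)(-1) + (1)(-2) = 1
AB[2,2] = (-3)(1) + (1)(3) = 0

AB = 
  [ -3,   4]
  [  1,   0]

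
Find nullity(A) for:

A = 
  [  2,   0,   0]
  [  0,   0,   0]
nullity(A) = 2

Row reduce:
(no row operations needed)
REF = 
  [  2,   0,   0]
  [  0,   0,   0]
Pivot columns: 1 → 1 pivot.
rank(A) = 1, so nullity(A) = 3 - 1 = 2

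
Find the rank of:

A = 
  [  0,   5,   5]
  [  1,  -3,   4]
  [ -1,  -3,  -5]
Row reduce:
Swap R1 ↔ R2
R3 → R3 + (1)·R1
R3 → R3 + (6/5)·R2
REF = 
  [  1,  -3,   4]
  [  0,   5,   5]
  [  0,   0,   5]
Pivot columns: 1, 2, 3 → 3 pivots.

rank(A) = 3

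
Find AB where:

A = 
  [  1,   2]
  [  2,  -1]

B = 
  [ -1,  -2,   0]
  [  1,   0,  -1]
A is 2×2 and B is 2×3, so AB is 2×3. Each entry is (row of A)·(column of B):
AB[1,1] = (1)(-1) + (2)(1) = 1
AB[1,2] = (1)(-2) + (2)(0) = -2
AB[1,3] = (1)(0) + (2)(-1) = -2
AB[2,1] = (2)(-1) + (-1)(1) = -3
AB[2,2] = (2)(-2) + (-1)(0) = -4
AB[2,3] = (2)(0) + (-1)(-1) = 1

AB = 
  [  1,  -2,  -2]
  [ -3,  -4,   1]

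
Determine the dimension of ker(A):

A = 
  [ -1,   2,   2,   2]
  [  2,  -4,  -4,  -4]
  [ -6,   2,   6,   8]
nullity(A) = 2

Row reduce:
R2 → R2 + (2)·R1
R3 → R3 - (6)·R1
Swap R2 ↔ R3
REF = 
  [ -1,   2,   2,   2]
  [  0, -10,  -6,  -4]
  [  0,   0,   0,   0]
Pivot columns: 1, 2 → 2 pivots.
rank(A) = 2, so nullity(A) = 4 - 2 = 2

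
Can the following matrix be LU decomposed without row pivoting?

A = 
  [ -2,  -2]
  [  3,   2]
Yes.
A[1,1] = -2 ≠ 0, so Gaussian elimination proceeds without a row swap: multiplier ℓ₂₁ = (3)/(-2) = -3/2, and U[2,2] = 2 - (-3/2)(-2) = -1.
L = 
  [   1,    0]
  [-3/2,    1]
U = 
  [ -2,  -2]
  [  0,  -1]
Check row 2 of LU: [(-3/2)(-2), (-3/2)(-2) + (-1)] = [3, 2] = row 2 of A ✓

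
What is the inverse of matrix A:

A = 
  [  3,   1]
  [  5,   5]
det(A) = (3)(5) - (1)(5) = 10
For a 2×2 matrix, A⁻¹ = (1/det(A)) · [[d, -b], [-c, a]]
    = (1/10) · [[5, -1], [-5, 3]]

A⁻¹ = 
  [  1/2, -1/10]
  [ -1/2,  3/10]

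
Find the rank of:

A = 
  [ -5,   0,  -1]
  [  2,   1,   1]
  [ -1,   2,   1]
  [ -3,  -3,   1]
Row reduce:
R2 → R2 + (2/5)·R1
R3 → R3 - (1/5)·R1
R4 → R4 - (3/5)·R1
R3 → R3 - (2)·R2
R4 → R4 + (3)·R2
Swap R3 ↔ R4
REF = 
  [  -5,    0,   -1]
  [   0,    1,  3/5]
  [   0,    0, 17/5]
  [   0,    0,    0]
Pivot columns: 1, 2, 3 → 3 pivots.

rank(A) = 3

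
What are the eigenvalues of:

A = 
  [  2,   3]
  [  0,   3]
tr(A) = 5, det(A) = 6
Characteristic polynomial: λ² - tr(A)λ + det(A) = λ² - 5λ + 6
λ² - 5λ + 6 = (λ - 2)(λ - 3)

λ = 3, 2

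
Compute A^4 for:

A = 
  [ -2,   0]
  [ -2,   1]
A^4 = 
  [ 16,   0]
  [ 10,   1]

A² = A·A:
A²[1,1] = (-2)(-2) + (0)(-2) = 4
A²[1,2] = (-2)(0) + (0)(1) = 0
A²[2,1] = (-2)(-2) + (1)(-2) = 2
A²[2,2] = (-2)(0) + (1)(1) = 1
A² = 
  [  4,   0]
  [  2,   1]

A^3 = A^2·A:
A^3[1,1] = (4)(-2) + (0)(-2) = -8
A^3[1,2] = (4)(0) + (0)(1) = 0
A^3[2,1] = (2)(-2) + (1)(-2) = -6
A^3[2,2] = (2)(0) + (1)(1) = 1
A^3 = 
  [ -8,   0]
  [ -6,   1]

A^4 = A^3·A:
A^4[1,1] = (-8)(-2) + (0)(-2) = 16
A^4[1,2] = (-8)(0) + (0)(1) = 0
A^4[2,1] = (-6)(-2) + (1)(-2) = 10
A^4[2,2] = (-6)(0) + (1)(1) = 1
A^4 = 
  [ 16,   0]
  [ 10,   1]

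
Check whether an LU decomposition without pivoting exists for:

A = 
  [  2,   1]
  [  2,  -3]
Yes.
A[1,1] = 2 ≠ 0, so Gaussian elimination proceeds without a row swap: multiplier ℓ₂₁ = (2)/(2) = 1, and U[2,2] = -3 - (1)(1) = -4.
L = 
  [  1,   0]
  [  1,   1]
U = 
  [  2,   1]
  [  0,  -4]
Check row 2 of LU: [(1)(2), (1)(1) + (-4)] = [2, -3] = row 2 of A ✓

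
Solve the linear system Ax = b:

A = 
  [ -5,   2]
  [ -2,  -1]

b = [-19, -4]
x = [3, -2]

Row reduce the augmented matrix [A|b]:
R2 → R2 - (2/5)·R1
REF = 
  [  -5,    2,  -19]
  [   0, -9/5, 18/5]

Back-substitution:
x₂ = (18/5) / (-9/5) = -2
x₁ = (-19 - (2)(-2)) / (-5) = 3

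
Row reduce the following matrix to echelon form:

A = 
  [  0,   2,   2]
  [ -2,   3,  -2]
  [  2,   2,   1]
Row operations:
Swap R1 ↔ R2
R3 → R3 + (1)·R1
R3 → R3 - (5/2)·R2

Resulting echelon form:
REF = 
  [ -2,   3,  -2]
  [  0,   2,   2]
  [  0,   0,  -6]

Rank = 3 (number of non-zero pivot rows).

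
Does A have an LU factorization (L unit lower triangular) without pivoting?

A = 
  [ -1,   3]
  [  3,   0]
Yes.
A[1,1] = -1 ≠ 0, so Gaussian elimination proceeds without a row swap: multiplier ℓ₂₁ = (3)/(-1) = -3, and U[2,2] = 0 - (-3)(3) = 9.
L = 
  [  1,   0]
  [ -3,   1]
U = 
  [ -1,   3]
  [  0,   9]
Check row 2 of LU: [(-3)(-1), (-3)(3) + 9] = [3, 0] = row 2 of A ✓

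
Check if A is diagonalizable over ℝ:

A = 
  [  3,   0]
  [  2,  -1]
Yes

tr(A) = 2, det(A) = -3
Characteristic polynomial: λ² - tr(A)λ + det(A) = λ² - 2λ - 3
λ² - 2λ - 3 = (λ + 1)(λ - 3)
Eigenvalues: 3, -1
λ=-1: alg. mult. = 1, geom. mult. = 2 - rank(A - (-1)I) = 2 - 1 = 1
λ=3: alg. mult. = 1, geom. mult. = 2 - rank(A - (3)I) = 2 - 1 = 1
Sum of geometric multiplicities equals n, so A has n independent eigenvectors.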